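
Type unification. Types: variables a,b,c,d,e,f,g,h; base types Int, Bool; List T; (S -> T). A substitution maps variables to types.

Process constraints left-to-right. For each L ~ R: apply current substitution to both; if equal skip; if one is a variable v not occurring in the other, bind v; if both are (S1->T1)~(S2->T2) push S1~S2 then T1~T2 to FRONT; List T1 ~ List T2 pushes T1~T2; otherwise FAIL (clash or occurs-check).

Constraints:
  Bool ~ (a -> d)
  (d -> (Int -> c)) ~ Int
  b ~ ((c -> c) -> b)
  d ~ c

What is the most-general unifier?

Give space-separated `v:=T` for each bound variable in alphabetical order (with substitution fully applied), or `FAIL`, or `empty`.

step 1: unify Bool ~ (a -> d)  [subst: {-} | 3 pending]
  clash: Bool vs (a -> d)

Answer: FAIL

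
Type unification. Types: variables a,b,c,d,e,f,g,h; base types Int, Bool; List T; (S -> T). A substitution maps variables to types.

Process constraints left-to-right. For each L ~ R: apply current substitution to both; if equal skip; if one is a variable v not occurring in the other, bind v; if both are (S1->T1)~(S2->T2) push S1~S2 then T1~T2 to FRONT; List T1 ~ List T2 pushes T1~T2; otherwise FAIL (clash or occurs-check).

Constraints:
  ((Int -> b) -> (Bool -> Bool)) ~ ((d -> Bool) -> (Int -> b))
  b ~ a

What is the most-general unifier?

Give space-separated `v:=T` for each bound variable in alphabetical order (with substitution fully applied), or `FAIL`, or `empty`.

Answer: FAIL

Derivation:
step 1: unify ((Int -> b) -> (Bool -> Bool)) ~ ((d -> Bool) -> (Int -> b))  [subst: {-} | 1 pending]
  -> decompose arrow: push (Int -> b)~(d -> Bool), (Bool -> Bool)~(Int -> b)
step 2: unify (Int -> b) ~ (d -> Bool)  [subst: {-} | 2 pending]
  -> decompose arrow: push Int~d, b~Bool
step 3: unify Int ~ d  [subst: {-} | 3 pending]
  bind d := Int
step 4: unify b ~ Bool  [subst: {d:=Int} | 2 pending]
  bind b := Bool
step 5: unify (Bool -> Bool) ~ (Int -> Bool)  [subst: {d:=Int, b:=Bool} | 1 pending]
  -> decompose arrow: push Bool~Int, Bool~Bool
step 6: unify Bool ~ Int  [subst: {d:=Int, b:=Bool} | 2 pending]
  clash: Bool vs Int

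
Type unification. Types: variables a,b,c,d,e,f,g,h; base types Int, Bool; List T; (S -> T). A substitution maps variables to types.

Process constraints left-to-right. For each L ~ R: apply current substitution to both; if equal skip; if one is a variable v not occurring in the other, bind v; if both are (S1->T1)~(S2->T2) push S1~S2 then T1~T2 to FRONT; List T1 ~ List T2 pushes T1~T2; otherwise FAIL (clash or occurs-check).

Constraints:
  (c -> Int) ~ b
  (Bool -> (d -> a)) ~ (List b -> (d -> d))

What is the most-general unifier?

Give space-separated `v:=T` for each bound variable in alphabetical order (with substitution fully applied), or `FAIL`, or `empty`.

step 1: unify (c -> Int) ~ b  [subst: {-} | 1 pending]
  bind b := (c -> Int)
step 2: unify (Bool -> (d -> a)) ~ (List (c -> Int) -> (d -> d))  [subst: {b:=(c -> Int)} | 0 pending]
  -> decompose arrow: push Bool~List (c -> Int), (d -> a)~(d -> d)
step 3: unify Bool ~ List (c -> Int)  [subst: {b:=(c -> Int)} | 1 pending]
  clash: Bool vs List (c -> Int)

Answer: FAIL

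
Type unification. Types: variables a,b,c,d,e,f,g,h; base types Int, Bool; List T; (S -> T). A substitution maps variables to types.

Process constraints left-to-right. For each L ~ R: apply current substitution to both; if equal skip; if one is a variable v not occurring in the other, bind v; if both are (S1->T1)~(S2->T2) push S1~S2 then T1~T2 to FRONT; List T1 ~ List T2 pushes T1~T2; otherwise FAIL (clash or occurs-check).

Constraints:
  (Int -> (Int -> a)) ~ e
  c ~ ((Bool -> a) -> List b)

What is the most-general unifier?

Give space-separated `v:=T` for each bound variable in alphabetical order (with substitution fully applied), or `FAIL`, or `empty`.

step 1: unify (Int -> (Int -> a)) ~ e  [subst: {-} | 1 pending]
  bind e := (Int -> (Int -> a))
step 2: unify c ~ ((Bool -> a) -> List b)  [subst: {e:=(Int -> (Int -> a))} | 0 pending]
  bind c := ((Bool -> a) -> List b)

Answer: c:=((Bool -> a) -> List b) e:=(Int -> (Int -> a))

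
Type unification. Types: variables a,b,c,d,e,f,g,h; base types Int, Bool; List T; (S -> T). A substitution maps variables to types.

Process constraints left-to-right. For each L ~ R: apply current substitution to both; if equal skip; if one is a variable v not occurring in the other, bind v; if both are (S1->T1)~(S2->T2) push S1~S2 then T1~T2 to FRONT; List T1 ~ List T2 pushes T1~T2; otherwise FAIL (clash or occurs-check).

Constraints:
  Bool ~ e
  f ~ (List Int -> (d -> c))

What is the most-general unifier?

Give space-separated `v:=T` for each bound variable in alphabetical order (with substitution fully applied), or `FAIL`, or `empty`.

step 1: unify Bool ~ e  [subst: {-} | 1 pending]
  bind e := Bool
step 2: unify f ~ (List Int -> (d -> c))  [subst: {e:=Bool} | 0 pending]
  bind f := (List Int -> (d -> c))

Answer: e:=Bool f:=(List Int -> (d -> c))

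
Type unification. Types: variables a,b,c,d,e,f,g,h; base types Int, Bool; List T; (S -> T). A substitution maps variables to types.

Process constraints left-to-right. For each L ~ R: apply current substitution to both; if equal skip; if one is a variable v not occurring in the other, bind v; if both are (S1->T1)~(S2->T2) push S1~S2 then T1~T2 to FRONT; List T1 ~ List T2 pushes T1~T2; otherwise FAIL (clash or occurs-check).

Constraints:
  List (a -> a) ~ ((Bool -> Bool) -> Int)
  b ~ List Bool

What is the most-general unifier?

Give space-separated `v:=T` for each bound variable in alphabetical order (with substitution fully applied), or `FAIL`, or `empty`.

Answer: FAIL

Derivation:
step 1: unify List (a -> a) ~ ((Bool -> Bool) -> Int)  [subst: {-} | 1 pending]
  clash: List (a -> a) vs ((Bool -> Bool) -> Int)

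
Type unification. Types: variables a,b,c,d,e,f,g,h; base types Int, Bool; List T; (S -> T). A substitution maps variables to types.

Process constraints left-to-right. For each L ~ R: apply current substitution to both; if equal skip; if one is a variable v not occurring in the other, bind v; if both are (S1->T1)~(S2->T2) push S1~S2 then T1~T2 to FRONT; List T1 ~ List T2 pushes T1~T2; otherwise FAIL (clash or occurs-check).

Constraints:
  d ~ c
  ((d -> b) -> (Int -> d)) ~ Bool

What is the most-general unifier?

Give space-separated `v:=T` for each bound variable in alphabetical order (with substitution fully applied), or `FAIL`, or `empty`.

step 1: unify d ~ c  [subst: {-} | 1 pending]
  bind d := c
step 2: unify ((c -> b) -> (Int -> c)) ~ Bool  [subst: {d:=c} | 0 pending]
  clash: ((c -> b) -> (Int -> c)) vs Bool

Answer: FAIL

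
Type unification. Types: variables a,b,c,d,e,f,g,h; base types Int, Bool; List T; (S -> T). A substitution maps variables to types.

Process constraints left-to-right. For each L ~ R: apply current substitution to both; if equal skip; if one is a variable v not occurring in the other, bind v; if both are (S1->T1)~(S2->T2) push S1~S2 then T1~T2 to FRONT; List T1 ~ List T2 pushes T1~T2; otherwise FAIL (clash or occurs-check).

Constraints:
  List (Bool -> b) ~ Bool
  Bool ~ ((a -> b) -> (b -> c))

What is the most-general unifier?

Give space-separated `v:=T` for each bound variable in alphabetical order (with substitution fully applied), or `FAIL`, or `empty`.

Answer: FAIL

Derivation:
step 1: unify List (Bool -> b) ~ Bool  [subst: {-} | 1 pending]
  clash: List (Bool -> b) vs Bool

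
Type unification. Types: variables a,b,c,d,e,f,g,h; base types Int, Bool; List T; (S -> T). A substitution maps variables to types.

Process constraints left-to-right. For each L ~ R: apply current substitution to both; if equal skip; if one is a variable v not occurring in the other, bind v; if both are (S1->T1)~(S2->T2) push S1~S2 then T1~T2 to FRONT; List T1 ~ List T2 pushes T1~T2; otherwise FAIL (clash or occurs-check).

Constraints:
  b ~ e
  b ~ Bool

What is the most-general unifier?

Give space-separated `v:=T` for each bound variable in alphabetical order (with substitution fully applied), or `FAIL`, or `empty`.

Answer: b:=Bool e:=Bool

Derivation:
step 1: unify b ~ e  [subst: {-} | 1 pending]
  bind b := e
step 2: unify e ~ Bool  [subst: {b:=e} | 0 pending]
  bind e := Bool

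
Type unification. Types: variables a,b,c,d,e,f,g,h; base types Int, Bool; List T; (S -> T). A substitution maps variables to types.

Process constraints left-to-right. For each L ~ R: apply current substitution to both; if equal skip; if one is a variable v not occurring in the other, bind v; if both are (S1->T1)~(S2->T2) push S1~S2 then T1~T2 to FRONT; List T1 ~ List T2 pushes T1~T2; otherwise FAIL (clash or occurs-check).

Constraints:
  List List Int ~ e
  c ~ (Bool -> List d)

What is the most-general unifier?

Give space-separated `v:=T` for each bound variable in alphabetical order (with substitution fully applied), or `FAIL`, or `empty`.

Answer: c:=(Bool -> List d) e:=List List Int

Derivation:
step 1: unify List List Int ~ e  [subst: {-} | 1 pending]
  bind e := List List Int
step 2: unify c ~ (Bool -> List d)  [subst: {e:=List List Int} | 0 pending]
  bind c := (Bool -> List d)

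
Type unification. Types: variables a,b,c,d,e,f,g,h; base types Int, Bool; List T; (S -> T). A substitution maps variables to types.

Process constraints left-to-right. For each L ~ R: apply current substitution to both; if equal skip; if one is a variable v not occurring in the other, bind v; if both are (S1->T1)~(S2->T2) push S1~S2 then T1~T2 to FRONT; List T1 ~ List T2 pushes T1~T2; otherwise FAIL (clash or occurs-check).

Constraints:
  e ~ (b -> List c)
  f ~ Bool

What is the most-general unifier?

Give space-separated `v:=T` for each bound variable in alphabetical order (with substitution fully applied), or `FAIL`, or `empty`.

step 1: unify e ~ (b -> List c)  [subst: {-} | 1 pending]
  bind e := (b -> List c)
step 2: unify f ~ Bool  [subst: {e:=(b -> List c)} | 0 pending]
  bind f := Bool

Answer: e:=(b -> List c) f:=Bool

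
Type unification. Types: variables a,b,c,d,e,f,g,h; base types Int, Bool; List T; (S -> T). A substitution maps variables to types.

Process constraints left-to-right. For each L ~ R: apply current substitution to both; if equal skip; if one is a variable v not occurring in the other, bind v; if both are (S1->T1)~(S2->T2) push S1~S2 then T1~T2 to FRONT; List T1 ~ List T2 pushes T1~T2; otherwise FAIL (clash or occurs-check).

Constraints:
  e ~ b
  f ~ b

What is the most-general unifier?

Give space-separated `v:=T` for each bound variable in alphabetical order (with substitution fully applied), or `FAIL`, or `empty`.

Answer: e:=b f:=b

Derivation:
step 1: unify e ~ b  [subst: {-} | 1 pending]
  bind e := b
step 2: unify f ~ b  [subst: {e:=b} | 0 pending]
  bind f := b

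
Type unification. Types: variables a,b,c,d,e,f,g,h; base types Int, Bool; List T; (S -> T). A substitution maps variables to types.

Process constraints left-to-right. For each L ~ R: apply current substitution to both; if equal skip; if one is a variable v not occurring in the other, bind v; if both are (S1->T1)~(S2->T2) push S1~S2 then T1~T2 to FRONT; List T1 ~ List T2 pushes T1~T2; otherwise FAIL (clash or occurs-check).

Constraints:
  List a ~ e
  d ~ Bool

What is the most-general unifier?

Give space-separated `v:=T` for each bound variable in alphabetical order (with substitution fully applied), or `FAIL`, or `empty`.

Answer: d:=Bool e:=List a

Derivation:
step 1: unify List a ~ e  [subst: {-} | 1 pending]
  bind e := List a
step 2: unify d ~ Bool  [subst: {e:=List a} | 0 pending]
  bind d := Bool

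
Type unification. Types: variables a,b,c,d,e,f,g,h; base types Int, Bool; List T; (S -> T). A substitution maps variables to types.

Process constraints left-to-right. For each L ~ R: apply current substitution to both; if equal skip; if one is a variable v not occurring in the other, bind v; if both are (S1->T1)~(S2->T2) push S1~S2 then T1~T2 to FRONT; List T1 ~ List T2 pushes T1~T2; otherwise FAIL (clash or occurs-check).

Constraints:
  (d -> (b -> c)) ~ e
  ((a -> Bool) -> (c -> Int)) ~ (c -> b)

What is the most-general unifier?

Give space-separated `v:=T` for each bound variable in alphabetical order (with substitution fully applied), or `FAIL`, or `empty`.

step 1: unify (d -> (b -> c)) ~ e  [subst: {-} | 1 pending]
  bind e := (d -> (b -> c))
step 2: unify ((a -> Bool) -> (c -> Int)) ~ (c -> b)  [subst: {e:=(d -> (b -> c))} | 0 pending]
  -> decompose arrow: push (a -> Bool)~c, (c -> Int)~b
step 3: unify (a -> Bool) ~ c  [subst: {e:=(d -> (b -> c))} | 1 pending]
  bind c := (a -> Bool)
step 4: unify ((a -> Bool) -> Int) ~ b  [subst: {e:=(d -> (b -> c)), c:=(a -> Bool)} | 0 pending]
  bind b := ((a -> Bool) -> Int)

Answer: b:=((a -> Bool) -> Int) c:=(a -> Bool) e:=(d -> (((a -> Bool) -> Int) -> (a -> Bool)))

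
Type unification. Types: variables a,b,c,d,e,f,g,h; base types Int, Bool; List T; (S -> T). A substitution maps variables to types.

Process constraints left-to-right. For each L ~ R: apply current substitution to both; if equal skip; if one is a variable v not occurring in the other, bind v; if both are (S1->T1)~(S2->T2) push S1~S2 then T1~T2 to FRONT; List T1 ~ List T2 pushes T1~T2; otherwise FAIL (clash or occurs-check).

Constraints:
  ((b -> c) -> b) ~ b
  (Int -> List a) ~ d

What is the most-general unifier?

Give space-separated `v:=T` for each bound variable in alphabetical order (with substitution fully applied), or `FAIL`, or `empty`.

Answer: FAIL

Derivation:
step 1: unify ((b -> c) -> b) ~ b  [subst: {-} | 1 pending]
  occurs-check fail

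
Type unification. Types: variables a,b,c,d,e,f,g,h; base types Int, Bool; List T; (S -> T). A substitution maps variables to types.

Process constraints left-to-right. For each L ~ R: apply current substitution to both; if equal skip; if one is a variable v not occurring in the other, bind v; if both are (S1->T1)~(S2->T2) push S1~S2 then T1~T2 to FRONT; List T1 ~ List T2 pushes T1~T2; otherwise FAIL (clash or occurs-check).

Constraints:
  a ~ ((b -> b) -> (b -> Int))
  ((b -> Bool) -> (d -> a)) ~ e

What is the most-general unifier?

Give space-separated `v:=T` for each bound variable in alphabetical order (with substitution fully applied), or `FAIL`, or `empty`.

step 1: unify a ~ ((b -> b) -> (b -> Int))  [subst: {-} | 1 pending]
  bind a := ((b -> b) -> (b -> Int))
step 2: unify ((b -> Bool) -> (d -> ((b -> b) -> (b -> Int)))) ~ e  [subst: {a:=((b -> b) -> (b -> Int))} | 0 pending]
  bind e := ((b -> Bool) -> (d -> ((b -> b) -> (b -> Int))))

Answer: a:=((b -> b) -> (b -> Int)) e:=((b -> Bool) -> (d -> ((b -> b) -> (b -> Int))))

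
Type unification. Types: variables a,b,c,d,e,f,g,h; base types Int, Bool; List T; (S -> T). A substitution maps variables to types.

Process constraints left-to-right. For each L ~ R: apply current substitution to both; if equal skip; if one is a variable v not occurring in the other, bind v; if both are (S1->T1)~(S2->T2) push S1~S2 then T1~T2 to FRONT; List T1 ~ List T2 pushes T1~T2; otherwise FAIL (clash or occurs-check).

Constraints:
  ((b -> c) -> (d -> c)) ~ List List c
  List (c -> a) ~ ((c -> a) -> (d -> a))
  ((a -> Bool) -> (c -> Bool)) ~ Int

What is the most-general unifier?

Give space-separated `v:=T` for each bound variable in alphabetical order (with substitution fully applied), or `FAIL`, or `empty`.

Answer: FAIL

Derivation:
step 1: unify ((b -> c) -> (d -> c)) ~ List List c  [subst: {-} | 2 pending]
  clash: ((b -> c) -> (d -> c)) vs List List c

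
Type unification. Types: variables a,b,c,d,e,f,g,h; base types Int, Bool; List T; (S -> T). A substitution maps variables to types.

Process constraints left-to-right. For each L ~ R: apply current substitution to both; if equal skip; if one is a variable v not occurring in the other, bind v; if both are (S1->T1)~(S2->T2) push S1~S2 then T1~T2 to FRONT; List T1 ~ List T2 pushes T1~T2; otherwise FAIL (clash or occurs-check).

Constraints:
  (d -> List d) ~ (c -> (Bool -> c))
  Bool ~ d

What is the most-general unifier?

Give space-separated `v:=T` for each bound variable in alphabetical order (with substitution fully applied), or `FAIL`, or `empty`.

step 1: unify (d -> List d) ~ (c -> (Bool -> c))  [subst: {-} | 1 pending]
  -> decompose arrow: push d~c, List d~(Bool -> c)
step 2: unify d ~ c  [subst: {-} | 2 pending]
  bind d := c
step 3: unify List c ~ (Bool -> c)  [subst: {d:=c} | 1 pending]
  clash: List c vs (Bool -> c)

Answer: FAIL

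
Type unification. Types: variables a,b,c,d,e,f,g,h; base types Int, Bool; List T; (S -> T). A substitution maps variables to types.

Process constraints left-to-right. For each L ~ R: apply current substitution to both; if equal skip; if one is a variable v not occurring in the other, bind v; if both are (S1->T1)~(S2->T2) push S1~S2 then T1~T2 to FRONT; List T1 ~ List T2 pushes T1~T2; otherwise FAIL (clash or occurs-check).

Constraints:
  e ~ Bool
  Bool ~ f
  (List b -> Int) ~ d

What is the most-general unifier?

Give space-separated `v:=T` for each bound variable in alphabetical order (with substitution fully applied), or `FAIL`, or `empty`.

step 1: unify e ~ Bool  [subst: {-} | 2 pending]
  bind e := Bool
step 2: unify Bool ~ f  [subst: {e:=Bool} | 1 pending]
  bind f := Bool
step 3: unify (List b -> Int) ~ d  [subst: {e:=Bool, f:=Bool} | 0 pending]
  bind d := (List b -> Int)

Answer: d:=(List b -> Int) e:=Bool f:=Bool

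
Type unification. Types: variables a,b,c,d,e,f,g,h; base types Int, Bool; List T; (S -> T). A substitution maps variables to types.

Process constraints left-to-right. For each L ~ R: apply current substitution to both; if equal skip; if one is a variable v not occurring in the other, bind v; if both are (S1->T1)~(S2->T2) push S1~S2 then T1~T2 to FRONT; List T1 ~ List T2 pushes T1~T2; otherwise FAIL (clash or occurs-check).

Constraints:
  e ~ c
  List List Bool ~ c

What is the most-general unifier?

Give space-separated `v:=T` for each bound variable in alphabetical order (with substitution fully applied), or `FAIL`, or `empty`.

step 1: unify e ~ c  [subst: {-} | 1 pending]
  bind e := c
step 2: unify List List Bool ~ c  [subst: {e:=c} | 0 pending]
  bind c := List List Bool

Answer: c:=List List Bool e:=List List Bool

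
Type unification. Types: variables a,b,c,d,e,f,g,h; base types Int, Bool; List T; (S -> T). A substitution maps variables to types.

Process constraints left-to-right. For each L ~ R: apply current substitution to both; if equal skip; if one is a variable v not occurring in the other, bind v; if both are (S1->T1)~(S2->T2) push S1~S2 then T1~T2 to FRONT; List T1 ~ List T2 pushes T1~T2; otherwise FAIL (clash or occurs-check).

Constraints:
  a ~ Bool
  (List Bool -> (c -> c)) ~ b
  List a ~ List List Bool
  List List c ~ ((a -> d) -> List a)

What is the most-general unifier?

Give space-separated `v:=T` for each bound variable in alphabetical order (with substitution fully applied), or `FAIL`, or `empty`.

Answer: FAIL

Derivation:
step 1: unify a ~ Bool  [subst: {-} | 3 pending]
  bind a := Bool
step 2: unify (List Bool -> (c -> c)) ~ b  [subst: {a:=Bool} | 2 pending]
  bind b := (List Bool -> (c -> c))
step 3: unify List Bool ~ List List Bool  [subst: {a:=Bool, b:=(List Bool -> (c -> c))} | 1 pending]
  -> decompose List: push Bool~List Bool
step 4: unify Bool ~ List Bool  [subst: {a:=Bool, b:=(List Bool -> (c -> c))} | 1 pending]
  clash: Bool vs List Bool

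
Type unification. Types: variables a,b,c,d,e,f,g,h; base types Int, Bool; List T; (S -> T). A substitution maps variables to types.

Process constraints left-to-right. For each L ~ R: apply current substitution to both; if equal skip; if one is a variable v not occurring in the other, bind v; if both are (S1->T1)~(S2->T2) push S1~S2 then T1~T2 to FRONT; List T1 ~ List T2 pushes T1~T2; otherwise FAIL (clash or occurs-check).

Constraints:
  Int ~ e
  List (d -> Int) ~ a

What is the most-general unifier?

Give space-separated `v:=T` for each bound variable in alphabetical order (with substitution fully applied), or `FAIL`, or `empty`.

Answer: a:=List (d -> Int) e:=Int

Derivation:
step 1: unify Int ~ e  [subst: {-} | 1 pending]
  bind e := Int
step 2: unify List (d -> Int) ~ a  [subst: {e:=Int} | 0 pending]
  bind a := List (d -> Int)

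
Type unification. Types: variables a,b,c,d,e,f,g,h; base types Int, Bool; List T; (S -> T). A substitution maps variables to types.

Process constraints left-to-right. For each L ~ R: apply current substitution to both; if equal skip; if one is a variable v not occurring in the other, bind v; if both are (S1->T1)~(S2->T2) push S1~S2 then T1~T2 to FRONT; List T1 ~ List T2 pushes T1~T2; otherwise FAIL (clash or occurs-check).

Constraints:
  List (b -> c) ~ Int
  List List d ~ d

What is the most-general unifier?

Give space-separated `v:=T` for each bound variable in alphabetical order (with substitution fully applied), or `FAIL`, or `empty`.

Answer: FAIL

Derivation:
step 1: unify List (b -> c) ~ Int  [subst: {-} | 1 pending]
  clash: List (b -> c) vs Int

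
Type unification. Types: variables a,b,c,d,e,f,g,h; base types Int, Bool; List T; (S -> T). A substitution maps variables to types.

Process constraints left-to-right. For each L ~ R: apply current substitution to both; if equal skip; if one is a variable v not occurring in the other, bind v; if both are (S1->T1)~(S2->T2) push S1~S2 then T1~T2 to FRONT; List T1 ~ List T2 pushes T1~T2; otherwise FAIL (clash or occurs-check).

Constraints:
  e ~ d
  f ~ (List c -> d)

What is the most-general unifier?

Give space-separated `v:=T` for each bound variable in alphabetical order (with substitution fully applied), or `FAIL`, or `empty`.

Answer: e:=d f:=(List c -> d)

Derivation:
step 1: unify e ~ d  [subst: {-} | 1 pending]
  bind e := d
step 2: unify f ~ (List c -> d)  [subst: {e:=d} | 0 pending]
  bind f := (List c -> d)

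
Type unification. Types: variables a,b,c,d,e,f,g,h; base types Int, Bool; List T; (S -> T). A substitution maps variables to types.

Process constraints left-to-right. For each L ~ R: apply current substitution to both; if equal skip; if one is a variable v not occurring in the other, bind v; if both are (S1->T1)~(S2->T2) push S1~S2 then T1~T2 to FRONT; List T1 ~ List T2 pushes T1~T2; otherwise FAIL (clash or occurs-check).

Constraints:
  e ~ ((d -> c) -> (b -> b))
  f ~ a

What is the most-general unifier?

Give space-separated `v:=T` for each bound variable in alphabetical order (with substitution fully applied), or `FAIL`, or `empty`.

Answer: e:=((d -> c) -> (b -> b)) f:=a

Derivation:
step 1: unify e ~ ((d -> c) -> (b -> b))  [subst: {-} | 1 pending]
  bind e := ((d -> c) -> (b -> b))
step 2: unify f ~ a  [subst: {e:=((d -> c) -> (b -> b))} | 0 pending]
  bind f := a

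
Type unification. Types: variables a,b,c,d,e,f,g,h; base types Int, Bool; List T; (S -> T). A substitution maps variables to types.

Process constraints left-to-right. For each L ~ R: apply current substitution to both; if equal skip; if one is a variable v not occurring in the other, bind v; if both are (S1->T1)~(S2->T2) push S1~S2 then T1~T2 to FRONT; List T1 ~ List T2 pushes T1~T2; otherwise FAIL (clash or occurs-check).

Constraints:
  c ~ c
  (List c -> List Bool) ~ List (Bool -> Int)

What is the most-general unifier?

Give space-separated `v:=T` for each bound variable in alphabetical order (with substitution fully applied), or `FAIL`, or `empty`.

Answer: FAIL

Derivation:
step 1: unify c ~ c  [subst: {-} | 1 pending]
  -> identical, skip
step 2: unify (List c -> List Bool) ~ List (Bool -> Int)  [subst: {-} | 0 pending]
  clash: (List c -> List Bool) vs List (Bool -> Int)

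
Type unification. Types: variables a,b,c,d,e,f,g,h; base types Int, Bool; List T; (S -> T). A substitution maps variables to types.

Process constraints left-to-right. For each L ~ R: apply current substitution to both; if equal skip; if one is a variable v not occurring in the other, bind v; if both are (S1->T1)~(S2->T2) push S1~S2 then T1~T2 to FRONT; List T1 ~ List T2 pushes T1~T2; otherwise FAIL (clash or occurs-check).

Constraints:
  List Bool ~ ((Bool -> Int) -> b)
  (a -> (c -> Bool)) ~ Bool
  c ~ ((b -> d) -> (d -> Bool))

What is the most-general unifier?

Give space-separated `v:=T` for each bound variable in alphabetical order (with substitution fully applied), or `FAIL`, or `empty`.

step 1: unify List Bool ~ ((Bool -> Int) -> b)  [subst: {-} | 2 pending]
  clash: List Bool vs ((Bool -> Int) -> b)

Answer: FAIL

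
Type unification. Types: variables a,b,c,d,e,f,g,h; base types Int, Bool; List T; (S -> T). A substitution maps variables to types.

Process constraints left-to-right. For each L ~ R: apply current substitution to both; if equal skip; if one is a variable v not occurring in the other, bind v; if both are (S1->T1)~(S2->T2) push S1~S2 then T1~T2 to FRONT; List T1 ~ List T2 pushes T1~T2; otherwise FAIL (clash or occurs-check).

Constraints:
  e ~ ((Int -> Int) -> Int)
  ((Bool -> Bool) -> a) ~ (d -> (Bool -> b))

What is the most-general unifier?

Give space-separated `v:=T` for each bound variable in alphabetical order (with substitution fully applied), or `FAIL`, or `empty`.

Answer: a:=(Bool -> b) d:=(Bool -> Bool) e:=((Int -> Int) -> Int)

Derivation:
step 1: unify e ~ ((Int -> Int) -> Int)  [subst: {-} | 1 pending]
  bind e := ((Int -> Int) -> Int)
step 2: unify ((Bool -> Bool) -> a) ~ (d -> (Bool -> b))  [subst: {e:=((Int -> Int) -> Int)} | 0 pending]
  -> decompose arrow: push (Bool -> Bool)~d, a~(Bool -> b)
step 3: unify (Bool -> Bool) ~ d  [subst: {e:=((Int -> Int) -> Int)} | 1 pending]
  bind d := (Bool -> Bool)
step 4: unify a ~ (Bool -> b)  [subst: {e:=((Int -> Int) -> Int), d:=(Bool -> Bool)} | 0 pending]
  bind a := (Bool -> b)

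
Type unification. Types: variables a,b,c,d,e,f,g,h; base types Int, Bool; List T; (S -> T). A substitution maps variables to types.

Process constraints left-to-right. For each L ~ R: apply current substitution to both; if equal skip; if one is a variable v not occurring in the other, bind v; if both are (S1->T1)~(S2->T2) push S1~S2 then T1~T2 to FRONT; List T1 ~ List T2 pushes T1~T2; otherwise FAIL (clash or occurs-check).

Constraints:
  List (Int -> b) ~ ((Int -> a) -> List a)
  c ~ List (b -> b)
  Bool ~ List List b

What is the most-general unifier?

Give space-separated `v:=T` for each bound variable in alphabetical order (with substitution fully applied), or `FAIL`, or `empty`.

step 1: unify List (Int -> b) ~ ((Int -> a) -> List a)  [subst: {-} | 2 pending]
  clash: List (Int -> b) vs ((Int -> a) -> List a)

Answer: FAIL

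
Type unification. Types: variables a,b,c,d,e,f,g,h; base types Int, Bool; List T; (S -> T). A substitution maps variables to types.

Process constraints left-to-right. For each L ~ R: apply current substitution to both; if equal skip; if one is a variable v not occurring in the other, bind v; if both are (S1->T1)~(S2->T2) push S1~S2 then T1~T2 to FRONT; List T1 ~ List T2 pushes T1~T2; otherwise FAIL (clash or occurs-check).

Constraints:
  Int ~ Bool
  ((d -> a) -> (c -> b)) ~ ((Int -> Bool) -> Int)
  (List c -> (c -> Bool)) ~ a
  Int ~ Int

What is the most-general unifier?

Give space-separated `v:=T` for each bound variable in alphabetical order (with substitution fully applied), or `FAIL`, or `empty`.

Answer: FAIL

Derivation:
step 1: unify Int ~ Bool  [subst: {-} | 3 pending]
  clash: Int vs Bool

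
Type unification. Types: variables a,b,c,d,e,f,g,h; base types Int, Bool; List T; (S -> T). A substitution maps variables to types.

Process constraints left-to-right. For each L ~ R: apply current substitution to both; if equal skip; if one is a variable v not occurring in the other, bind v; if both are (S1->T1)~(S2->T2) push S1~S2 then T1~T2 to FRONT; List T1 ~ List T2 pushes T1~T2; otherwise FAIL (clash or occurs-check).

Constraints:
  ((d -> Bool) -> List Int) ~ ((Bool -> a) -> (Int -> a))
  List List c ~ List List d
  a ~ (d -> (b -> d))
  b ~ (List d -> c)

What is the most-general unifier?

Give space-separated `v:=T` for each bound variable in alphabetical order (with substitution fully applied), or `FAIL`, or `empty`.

step 1: unify ((d -> Bool) -> List Int) ~ ((Bool -> a) -> (Int -> a))  [subst: {-} | 3 pending]
  -> decompose arrow: push (d -> Bool)~(Bool -> a), List Int~(Int -> a)
step 2: unify (d -> Bool) ~ (Bool -> a)  [subst: {-} | 4 pending]
  -> decompose arrow: push d~Bool, Bool~a
step 3: unify d ~ Bool  [subst: {-} | 5 pending]
  bind d := Bool
step 4: unify Bool ~ a  [subst: {d:=Bool} | 4 pending]
  bind a := Bool
step 5: unify List Int ~ (Int -> Bool)  [subst: {d:=Bool, a:=Bool} | 3 pending]
  clash: List Int vs (Int -> Bool)

Answer: FAIL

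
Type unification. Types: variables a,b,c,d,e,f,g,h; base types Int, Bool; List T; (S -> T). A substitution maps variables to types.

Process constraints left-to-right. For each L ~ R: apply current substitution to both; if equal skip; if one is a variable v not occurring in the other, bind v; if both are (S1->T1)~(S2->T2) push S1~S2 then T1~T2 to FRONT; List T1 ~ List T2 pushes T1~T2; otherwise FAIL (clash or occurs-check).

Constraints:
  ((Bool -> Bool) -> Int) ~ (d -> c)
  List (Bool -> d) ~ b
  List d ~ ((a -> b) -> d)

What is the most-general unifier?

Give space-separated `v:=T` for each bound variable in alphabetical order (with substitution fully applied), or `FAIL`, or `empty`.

step 1: unify ((Bool -> Bool) -> Int) ~ (d -> c)  [subst: {-} | 2 pending]
  -> decompose arrow: push (Bool -> Bool)~d, Int~c
step 2: unify (Bool -> Bool) ~ d  [subst: {-} | 3 pending]
  bind d := (Bool -> Bool)
step 3: unify Int ~ c  [subst: {d:=(Bool -> Bool)} | 2 pending]
  bind c := Int
step 4: unify List (Bool -> (Bool -> Bool)) ~ b  [subst: {d:=(Bool -> Bool), c:=Int} | 1 pending]
  bind b := List (Bool -> (Bool -> Bool))
step 5: unify List (Bool -> Bool) ~ ((a -> List (Bool -> (Bool -> Bool))) -> (Bool -> Bool))  [subst: {d:=(Bool -> Bool), c:=Int, b:=List (Bool -> (Bool -> Bool))} | 0 pending]
  clash: List (Bool -> Bool) vs ((a -> List (Bool -> (Bool -> Bool))) -> (Bool -> Bool))

Answer: FAIL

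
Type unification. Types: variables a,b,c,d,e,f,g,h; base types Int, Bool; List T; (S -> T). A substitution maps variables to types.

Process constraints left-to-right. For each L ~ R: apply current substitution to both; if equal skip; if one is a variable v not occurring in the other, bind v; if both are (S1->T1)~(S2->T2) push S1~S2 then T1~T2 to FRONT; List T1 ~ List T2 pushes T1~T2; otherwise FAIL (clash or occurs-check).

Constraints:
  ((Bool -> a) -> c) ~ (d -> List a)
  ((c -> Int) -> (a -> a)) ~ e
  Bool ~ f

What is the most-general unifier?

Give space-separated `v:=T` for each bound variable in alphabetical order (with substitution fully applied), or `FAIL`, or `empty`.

Answer: c:=List a d:=(Bool -> a) e:=((List a -> Int) -> (a -> a)) f:=Bool

Derivation:
step 1: unify ((Bool -> a) -> c) ~ (d -> List a)  [subst: {-} | 2 pending]
  -> decompose arrow: push (Bool -> a)~d, c~List a
step 2: unify (Bool -> a) ~ d  [subst: {-} | 3 pending]
  bind d := (Bool -> a)
step 3: unify c ~ List a  [subst: {d:=(Bool -> a)} | 2 pending]
  bind c := List a
step 4: unify ((List a -> Int) -> (a -> a)) ~ e  [subst: {d:=(Bool -> a), c:=List a} | 1 pending]
  bind e := ((List a -> Int) -> (a -> a))
step 5: unify Bool ~ f  [subst: {d:=(Bool -> a), c:=List a, e:=((List a -> Int) -> (a -> a))} | 0 pending]
  bind f := Bool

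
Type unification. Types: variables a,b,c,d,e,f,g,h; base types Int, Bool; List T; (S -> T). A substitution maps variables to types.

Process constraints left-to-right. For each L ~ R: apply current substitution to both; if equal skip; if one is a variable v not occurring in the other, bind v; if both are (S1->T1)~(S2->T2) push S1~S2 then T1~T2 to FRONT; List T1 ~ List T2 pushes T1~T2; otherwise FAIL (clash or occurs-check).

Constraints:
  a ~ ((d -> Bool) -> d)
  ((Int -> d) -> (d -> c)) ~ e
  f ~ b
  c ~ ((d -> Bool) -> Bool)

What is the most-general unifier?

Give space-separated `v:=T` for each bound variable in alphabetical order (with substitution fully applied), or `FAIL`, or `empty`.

Answer: a:=((d -> Bool) -> d) c:=((d -> Bool) -> Bool) e:=((Int -> d) -> (d -> ((d -> Bool) -> Bool))) f:=b

Derivation:
step 1: unify a ~ ((d -> Bool) -> d)  [subst: {-} | 3 pending]
  bind a := ((d -> Bool) -> d)
step 2: unify ((Int -> d) -> (d -> c)) ~ e  [subst: {a:=((d -> Bool) -> d)} | 2 pending]
  bind e := ((Int -> d) -> (d -> c))
step 3: unify f ~ b  [subst: {a:=((d -> Bool) -> d), e:=((Int -> d) -> (d -> c))} | 1 pending]
  bind f := b
step 4: unify c ~ ((d -> Bool) -> Bool)  [subst: {a:=((d -> Bool) -> d), e:=((Int -> d) -> (d -> c)), f:=b} | 0 pending]
  bind c := ((d -> Bool) -> Bool)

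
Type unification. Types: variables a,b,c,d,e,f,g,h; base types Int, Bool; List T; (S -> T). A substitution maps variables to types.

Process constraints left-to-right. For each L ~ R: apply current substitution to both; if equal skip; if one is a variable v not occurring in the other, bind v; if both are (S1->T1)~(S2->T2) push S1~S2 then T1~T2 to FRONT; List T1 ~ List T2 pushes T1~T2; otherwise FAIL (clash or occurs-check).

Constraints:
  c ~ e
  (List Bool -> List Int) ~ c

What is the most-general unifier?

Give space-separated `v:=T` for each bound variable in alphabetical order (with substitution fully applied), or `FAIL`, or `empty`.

step 1: unify c ~ e  [subst: {-} | 1 pending]
  bind c := e
step 2: unify (List Bool -> List Int) ~ e  [subst: {c:=e} | 0 pending]
  bind e := (List Bool -> List Int)

Answer: c:=(List Bool -> List Int) e:=(List Bool -> List Int)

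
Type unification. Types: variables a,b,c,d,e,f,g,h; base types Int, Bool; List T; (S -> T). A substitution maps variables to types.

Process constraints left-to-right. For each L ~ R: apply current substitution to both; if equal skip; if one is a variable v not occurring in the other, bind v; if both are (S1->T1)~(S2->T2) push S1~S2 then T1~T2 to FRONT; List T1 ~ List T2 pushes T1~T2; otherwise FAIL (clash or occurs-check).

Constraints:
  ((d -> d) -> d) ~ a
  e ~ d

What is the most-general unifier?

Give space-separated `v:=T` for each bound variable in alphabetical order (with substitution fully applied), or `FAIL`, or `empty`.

step 1: unify ((d -> d) -> d) ~ a  [subst: {-} | 1 pending]
  bind a := ((d -> d) -> d)
step 2: unify e ~ d  [subst: {a:=((d -> d) -> d)} | 0 pending]
  bind e := d

Answer: a:=((d -> d) -> d) e:=d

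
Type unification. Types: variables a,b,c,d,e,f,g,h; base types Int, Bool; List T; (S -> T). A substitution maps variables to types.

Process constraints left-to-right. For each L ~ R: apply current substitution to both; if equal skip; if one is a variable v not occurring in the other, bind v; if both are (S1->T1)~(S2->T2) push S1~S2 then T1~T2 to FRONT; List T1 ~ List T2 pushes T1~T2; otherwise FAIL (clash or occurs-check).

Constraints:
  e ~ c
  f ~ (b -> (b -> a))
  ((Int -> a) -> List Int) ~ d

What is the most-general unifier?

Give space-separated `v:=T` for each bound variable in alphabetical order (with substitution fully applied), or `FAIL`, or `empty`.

Answer: d:=((Int -> a) -> List Int) e:=c f:=(b -> (b -> a))

Derivation:
step 1: unify e ~ c  [subst: {-} | 2 pending]
  bind e := c
step 2: unify f ~ (b -> (b -> a))  [subst: {e:=c} | 1 pending]
  bind f := (b -> (b -> a))
step 3: unify ((Int -> a) -> List Int) ~ d  [subst: {e:=c, f:=(b -> (b -> a))} | 0 pending]
  bind d := ((Int -> a) -> List Int)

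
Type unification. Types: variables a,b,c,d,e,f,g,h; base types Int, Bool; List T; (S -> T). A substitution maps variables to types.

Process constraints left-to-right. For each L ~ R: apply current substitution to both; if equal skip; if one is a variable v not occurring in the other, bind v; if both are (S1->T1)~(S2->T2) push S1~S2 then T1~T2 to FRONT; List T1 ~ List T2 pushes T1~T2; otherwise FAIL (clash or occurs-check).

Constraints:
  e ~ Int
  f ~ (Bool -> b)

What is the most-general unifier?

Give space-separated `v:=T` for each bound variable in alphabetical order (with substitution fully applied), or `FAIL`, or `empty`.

Answer: e:=Int f:=(Bool -> b)

Derivation:
step 1: unify e ~ Int  [subst: {-} | 1 pending]
  bind e := Int
step 2: unify f ~ (Bool -> b)  [subst: {e:=Int} | 0 pending]
  bind f := (Bool -> b)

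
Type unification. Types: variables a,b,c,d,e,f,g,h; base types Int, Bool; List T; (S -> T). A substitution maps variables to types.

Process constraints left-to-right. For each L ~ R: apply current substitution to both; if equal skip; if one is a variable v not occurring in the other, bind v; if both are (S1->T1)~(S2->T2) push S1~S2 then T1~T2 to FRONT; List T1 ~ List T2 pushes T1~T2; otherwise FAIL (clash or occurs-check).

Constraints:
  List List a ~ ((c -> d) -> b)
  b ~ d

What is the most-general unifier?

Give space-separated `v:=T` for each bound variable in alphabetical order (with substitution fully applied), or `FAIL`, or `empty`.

Answer: FAIL

Derivation:
step 1: unify List List a ~ ((c -> d) -> b)  [subst: {-} | 1 pending]
  clash: List List a vs ((c -> d) -> b)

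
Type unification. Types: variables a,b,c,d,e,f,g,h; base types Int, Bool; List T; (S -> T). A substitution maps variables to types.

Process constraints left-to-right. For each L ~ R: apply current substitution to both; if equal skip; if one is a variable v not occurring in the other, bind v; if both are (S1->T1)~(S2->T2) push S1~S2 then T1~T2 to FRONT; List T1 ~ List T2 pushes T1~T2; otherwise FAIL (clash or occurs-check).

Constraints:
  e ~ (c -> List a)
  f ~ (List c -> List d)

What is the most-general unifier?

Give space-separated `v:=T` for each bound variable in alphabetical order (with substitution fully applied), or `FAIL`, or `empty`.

Answer: e:=(c -> List a) f:=(List c -> List d)

Derivation:
step 1: unify e ~ (c -> List a)  [subst: {-} | 1 pending]
  bind e := (c -> List a)
step 2: unify f ~ (List c -> List d)  [subst: {e:=(c -> List a)} | 0 pending]
  bind f := (List c -> List d)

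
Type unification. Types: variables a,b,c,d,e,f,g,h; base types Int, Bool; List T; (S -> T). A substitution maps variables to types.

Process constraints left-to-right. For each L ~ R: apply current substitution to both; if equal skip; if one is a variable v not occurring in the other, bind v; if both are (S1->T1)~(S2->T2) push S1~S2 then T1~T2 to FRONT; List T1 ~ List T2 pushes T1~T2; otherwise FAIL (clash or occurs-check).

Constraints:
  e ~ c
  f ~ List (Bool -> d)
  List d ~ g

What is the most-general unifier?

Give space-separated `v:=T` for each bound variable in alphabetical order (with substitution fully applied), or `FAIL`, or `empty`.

step 1: unify e ~ c  [subst: {-} | 2 pending]
  bind e := c
step 2: unify f ~ List (Bool -> d)  [subst: {e:=c} | 1 pending]
  bind f := List (Bool -> d)
step 3: unify List d ~ g  [subst: {e:=c, f:=List (Bool -> d)} | 0 pending]
  bind g := List d

Answer: e:=c f:=List (Bool -> d) g:=List d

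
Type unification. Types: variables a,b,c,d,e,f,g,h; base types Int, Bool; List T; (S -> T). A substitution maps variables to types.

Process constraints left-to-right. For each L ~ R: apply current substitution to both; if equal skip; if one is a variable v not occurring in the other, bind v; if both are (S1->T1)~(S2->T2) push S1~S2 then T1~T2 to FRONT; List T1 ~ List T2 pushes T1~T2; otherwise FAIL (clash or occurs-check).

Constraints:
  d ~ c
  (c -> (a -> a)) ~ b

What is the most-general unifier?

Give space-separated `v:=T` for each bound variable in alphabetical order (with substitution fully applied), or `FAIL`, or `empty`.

Answer: b:=(c -> (a -> a)) d:=c

Derivation:
step 1: unify d ~ c  [subst: {-} | 1 pending]
  bind d := c
step 2: unify (c -> (a -> a)) ~ b  [subst: {d:=c} | 0 pending]
  bind b := (c -> (a -> a))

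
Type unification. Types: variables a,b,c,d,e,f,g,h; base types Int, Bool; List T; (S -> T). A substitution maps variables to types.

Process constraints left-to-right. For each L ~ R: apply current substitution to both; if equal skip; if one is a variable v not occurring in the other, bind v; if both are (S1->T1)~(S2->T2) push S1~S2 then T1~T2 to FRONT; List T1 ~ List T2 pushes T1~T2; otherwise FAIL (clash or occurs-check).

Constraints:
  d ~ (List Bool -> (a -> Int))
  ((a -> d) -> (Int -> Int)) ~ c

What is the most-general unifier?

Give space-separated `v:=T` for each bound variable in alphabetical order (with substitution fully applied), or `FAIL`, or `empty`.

step 1: unify d ~ (List Bool -> (a -> Int))  [subst: {-} | 1 pending]
  bind d := (List Bool -> (a -> Int))
step 2: unify ((a -> (List Bool -> (a -> Int))) -> (Int -> Int)) ~ c  [subst: {d:=(List Bool -> (a -> Int))} | 0 pending]
  bind c := ((a -> (List Bool -> (a -> Int))) -> (Int -> Int))

Answer: c:=((a -> (List Bool -> (a -> Int))) -> (Int -> Int)) d:=(List Bool -> (a -> Int))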